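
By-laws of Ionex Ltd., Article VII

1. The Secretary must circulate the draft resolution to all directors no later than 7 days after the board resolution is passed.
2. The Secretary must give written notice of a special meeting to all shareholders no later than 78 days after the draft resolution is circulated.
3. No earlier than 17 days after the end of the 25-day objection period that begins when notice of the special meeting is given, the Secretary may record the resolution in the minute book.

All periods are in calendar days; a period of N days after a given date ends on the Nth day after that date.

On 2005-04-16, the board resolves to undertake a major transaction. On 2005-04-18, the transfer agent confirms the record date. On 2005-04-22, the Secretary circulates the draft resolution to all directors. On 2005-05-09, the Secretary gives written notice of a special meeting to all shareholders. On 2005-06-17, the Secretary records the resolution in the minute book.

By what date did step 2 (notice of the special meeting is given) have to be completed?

2005-07-09

Step 2 runs from 2005-04-22, when the draft resolution is circulated. 78 days after 2005-04-22 is 2005-07-09.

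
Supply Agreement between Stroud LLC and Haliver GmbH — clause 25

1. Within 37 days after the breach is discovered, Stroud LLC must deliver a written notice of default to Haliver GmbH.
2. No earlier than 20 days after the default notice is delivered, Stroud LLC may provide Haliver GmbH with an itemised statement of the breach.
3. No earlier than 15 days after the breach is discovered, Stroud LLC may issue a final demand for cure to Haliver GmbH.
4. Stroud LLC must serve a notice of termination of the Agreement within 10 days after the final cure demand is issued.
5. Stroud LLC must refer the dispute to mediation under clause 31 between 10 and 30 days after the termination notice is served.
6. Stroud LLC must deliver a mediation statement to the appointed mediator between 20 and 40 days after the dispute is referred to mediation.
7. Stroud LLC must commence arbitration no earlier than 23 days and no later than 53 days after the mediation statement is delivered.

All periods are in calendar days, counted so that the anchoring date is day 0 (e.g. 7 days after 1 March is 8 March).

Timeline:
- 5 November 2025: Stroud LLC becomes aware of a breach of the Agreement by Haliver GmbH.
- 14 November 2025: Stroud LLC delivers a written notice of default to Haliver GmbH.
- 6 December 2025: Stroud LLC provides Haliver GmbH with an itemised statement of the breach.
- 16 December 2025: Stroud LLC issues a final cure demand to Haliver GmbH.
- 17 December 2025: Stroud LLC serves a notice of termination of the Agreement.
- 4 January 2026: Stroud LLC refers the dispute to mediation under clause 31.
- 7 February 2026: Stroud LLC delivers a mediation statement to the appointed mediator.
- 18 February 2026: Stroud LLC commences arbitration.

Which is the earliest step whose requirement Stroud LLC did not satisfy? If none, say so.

Step 1 — counting 37 days from 5 November 2025 (when the breach is discovered) gives a deadline of 12 December 2025; done 14 November 2025 — timely.
Step 2 — must wait 20 days from 14 November 2025 (when the default notice is delivered), so not before 4 December 2025; done 6 December 2025, after the minimum wait.
Step 3 — must wait 15 days from 5 November 2025 (when the breach is discovered), so not before 20 November 2025; done 16 December 2025, after the minimum wait.
Step 4 — counting 10 days from 16 December 2025 (when the final cure demand is issued) gives a deadline of 26 December 2025; done 17 December 2025 — timely.
Step 5 — 10 and 30 days from 17 December 2025 (when the termination notice is served) are 27 December 2025 and 16 January 2026 respectively; done 4 January 2026, which is between those dates.
Step 6 — 20 and 40 days from 4 January 2026 (when the dispute is referred to mediation) are 24 January 2026 and 13 February 2026 respectively; done 7 February 2026, which is between those dates.
Step 7 — 23 and 53 days from 7 February 2026 (when the mediation statement is delivered) are 2 March 2026 and 1 April 2026 respectively; 18 February 2026 is 12 days too early.
The analysis stops there.

Step 7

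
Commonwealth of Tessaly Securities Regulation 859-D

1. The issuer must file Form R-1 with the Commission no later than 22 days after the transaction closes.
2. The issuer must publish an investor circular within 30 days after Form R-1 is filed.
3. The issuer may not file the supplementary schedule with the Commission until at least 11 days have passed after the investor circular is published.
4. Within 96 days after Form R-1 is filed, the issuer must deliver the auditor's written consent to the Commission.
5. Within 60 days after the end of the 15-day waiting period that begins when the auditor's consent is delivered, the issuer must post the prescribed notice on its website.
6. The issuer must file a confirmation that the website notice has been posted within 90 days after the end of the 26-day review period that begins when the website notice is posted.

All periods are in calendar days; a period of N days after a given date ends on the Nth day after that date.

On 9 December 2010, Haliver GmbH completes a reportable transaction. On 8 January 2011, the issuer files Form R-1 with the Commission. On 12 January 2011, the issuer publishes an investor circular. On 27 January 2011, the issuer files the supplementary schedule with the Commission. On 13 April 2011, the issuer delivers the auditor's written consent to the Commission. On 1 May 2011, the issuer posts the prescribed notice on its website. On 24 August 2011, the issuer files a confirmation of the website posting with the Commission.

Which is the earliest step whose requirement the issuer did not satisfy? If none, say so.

(1) due by 9 December 2010 + 22 days = 31 December 2010; not done until 8 January 2011, 8 days after the deadline.
No need to go further; step 1 was not satisfied.

Step 1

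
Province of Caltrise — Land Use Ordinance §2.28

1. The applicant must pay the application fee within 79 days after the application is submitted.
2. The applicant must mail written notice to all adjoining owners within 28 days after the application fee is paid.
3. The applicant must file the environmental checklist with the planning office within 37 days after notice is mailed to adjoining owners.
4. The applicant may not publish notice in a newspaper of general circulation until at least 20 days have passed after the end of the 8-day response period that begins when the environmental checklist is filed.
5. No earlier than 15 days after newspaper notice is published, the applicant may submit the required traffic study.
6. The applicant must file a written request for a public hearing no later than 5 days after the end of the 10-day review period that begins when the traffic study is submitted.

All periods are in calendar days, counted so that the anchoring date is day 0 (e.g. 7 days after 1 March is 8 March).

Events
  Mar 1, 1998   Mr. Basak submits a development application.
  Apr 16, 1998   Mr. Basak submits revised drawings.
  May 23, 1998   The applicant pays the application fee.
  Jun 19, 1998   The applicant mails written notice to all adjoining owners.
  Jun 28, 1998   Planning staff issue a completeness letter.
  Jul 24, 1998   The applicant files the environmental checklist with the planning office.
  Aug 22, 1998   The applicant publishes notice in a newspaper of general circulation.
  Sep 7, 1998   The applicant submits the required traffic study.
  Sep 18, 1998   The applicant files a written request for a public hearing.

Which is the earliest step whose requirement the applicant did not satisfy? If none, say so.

(1) due by Mar 1, 1998 + 79 days = May 19, 1998; May 23, 1998 misses that deadline by 4 days.

Step 1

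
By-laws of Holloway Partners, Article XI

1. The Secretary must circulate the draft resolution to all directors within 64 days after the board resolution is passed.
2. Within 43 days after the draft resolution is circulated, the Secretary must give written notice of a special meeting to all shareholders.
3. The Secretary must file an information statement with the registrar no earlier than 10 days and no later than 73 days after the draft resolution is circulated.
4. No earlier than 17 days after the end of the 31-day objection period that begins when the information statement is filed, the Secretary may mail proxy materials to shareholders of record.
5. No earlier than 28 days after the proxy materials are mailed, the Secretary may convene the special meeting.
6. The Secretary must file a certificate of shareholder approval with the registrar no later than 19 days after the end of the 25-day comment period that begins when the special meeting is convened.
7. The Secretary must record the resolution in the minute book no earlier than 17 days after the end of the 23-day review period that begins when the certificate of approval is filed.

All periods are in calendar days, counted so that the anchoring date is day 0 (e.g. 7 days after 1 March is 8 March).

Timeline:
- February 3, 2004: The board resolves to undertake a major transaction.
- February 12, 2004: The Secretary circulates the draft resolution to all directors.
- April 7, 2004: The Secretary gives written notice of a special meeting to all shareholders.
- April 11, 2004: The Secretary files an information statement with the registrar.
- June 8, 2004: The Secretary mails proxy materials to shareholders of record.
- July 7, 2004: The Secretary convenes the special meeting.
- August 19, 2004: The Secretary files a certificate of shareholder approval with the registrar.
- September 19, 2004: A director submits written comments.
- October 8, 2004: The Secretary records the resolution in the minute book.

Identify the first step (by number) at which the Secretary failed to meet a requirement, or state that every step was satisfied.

Step 1 — counting 64 days from February 3, 2004 (when the board resolution is passed) gives a deadline of April 7, 2004; February 12, 2004 is within that limit.
Step 2 — counting 43 days from February 12, 2004 (when the draft resolution is circulated) gives a deadline of March 26, 2004; done April 7, 2004 — 12 days late.
The analysis stops there.

Step 2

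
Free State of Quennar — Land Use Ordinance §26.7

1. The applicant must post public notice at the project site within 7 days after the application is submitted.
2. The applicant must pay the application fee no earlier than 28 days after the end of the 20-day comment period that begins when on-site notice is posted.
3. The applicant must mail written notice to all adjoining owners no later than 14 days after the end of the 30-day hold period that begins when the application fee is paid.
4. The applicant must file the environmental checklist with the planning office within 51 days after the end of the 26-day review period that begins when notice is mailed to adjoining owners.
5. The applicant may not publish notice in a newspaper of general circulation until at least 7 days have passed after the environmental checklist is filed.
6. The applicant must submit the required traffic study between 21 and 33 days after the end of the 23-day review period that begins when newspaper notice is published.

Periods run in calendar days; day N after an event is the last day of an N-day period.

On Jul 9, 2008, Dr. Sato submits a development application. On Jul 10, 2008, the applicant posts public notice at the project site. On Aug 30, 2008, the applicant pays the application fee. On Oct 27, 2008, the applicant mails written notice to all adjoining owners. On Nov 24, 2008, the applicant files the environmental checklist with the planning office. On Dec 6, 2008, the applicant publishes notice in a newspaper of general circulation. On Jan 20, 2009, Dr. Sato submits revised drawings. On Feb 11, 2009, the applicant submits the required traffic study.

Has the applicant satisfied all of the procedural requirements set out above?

(1) due by Jul 9, 2008 + 7 days = Jul 16, 2008; Jul 10, 2008 is within that limit.
(2) permitted from Jul 30, 2008 + 28 days = Aug 27, 2008 onward; Aug 30, 2008 is on or after that date.
(3) due by Sep 29, 2008 + 14 days = Oct 13, 2008; done Oct 27, 2008 — 14 days late.

No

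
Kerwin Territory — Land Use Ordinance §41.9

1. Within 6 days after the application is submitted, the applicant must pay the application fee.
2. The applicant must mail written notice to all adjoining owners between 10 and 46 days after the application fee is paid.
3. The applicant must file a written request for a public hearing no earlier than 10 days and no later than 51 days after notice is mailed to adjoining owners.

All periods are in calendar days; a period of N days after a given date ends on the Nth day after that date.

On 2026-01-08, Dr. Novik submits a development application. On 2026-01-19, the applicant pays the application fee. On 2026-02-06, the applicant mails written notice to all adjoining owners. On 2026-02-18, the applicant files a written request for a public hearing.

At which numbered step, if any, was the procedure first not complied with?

Step 1: 6 days after 2026-01-08 (when the application is submitted) is 2026-01-14; 2026-01-19 misses that deadline by 5 days.
The analysis stops there.

Step 1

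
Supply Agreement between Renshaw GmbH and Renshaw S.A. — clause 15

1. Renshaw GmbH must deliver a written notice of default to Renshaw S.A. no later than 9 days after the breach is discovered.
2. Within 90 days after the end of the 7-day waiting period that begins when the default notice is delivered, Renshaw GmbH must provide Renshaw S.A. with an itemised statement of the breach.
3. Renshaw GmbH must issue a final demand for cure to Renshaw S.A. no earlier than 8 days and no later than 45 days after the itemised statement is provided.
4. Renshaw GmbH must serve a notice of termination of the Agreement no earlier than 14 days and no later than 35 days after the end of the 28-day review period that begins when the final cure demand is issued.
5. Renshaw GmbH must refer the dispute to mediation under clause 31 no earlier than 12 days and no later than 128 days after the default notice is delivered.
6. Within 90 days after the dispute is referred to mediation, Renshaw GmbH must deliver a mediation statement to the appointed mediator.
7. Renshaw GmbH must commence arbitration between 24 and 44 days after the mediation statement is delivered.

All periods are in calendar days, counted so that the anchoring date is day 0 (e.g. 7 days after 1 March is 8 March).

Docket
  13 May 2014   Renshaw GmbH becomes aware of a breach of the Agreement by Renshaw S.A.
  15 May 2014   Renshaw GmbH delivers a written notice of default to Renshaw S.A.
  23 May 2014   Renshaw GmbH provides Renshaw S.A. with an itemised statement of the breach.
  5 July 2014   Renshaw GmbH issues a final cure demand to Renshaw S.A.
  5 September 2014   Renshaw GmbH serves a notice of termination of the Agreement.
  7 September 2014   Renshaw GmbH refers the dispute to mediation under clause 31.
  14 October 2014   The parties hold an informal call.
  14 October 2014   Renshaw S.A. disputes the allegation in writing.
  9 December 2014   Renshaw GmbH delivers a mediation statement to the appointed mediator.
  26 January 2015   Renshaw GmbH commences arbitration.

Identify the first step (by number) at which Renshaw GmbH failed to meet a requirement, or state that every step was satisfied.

(1) due by 13 May 2014 + 9 days = 22 May 2014; 15 May 2014 is within that limit.
(2) due by 22 May 2014 + 90 days = 20 August 2014; done 23 May 2014 — timely.
(3) the permitted window runs from 23 May 2014 + 8 = 31 May 2014 to 23 May 2014 + 45 = 7 July 2014; 5 July 2014 falls inside that range.
(4) the permitted window runs from 2 August 2014 + 14 = 16 August 2014 to 2 August 2014 + 35 = 6 September 2014; done 5 September 2014, which is between those dates.
(5) the permitted window runs from 15 May 2014 + 12 = 27 May 2014 to 15 May 2014 + 128 = 20 September 2014; done 7 September 2014 — within the window.
(6) due by 7 September 2014 + 90 days = 6 December 2014; done 9 December 2014 — 3 days late.
No need to go further; step 6 was not satisfied.

Step 6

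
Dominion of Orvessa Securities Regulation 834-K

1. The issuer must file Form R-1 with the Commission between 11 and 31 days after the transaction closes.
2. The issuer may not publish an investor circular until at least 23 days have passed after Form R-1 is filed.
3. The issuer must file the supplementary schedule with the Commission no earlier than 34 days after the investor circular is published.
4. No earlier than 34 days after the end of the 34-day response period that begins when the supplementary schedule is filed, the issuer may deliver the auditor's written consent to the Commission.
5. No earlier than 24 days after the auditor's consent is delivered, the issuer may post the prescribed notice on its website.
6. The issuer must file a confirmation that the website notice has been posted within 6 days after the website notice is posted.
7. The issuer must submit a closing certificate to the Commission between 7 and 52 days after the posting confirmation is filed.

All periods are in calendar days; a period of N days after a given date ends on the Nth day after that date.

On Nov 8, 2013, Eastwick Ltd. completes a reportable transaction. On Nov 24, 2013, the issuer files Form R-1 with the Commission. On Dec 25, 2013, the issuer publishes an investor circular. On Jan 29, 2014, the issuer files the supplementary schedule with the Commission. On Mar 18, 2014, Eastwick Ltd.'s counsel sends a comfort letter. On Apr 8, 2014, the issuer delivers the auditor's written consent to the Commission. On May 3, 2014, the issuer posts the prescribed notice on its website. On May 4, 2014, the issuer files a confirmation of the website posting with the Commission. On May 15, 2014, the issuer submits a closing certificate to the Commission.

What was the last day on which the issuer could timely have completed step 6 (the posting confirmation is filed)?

May 9, 2014

Step 6 runs from May 3, 2014, when the website notice is posted. 6 days after May 3, 2014 is May 9, 2014.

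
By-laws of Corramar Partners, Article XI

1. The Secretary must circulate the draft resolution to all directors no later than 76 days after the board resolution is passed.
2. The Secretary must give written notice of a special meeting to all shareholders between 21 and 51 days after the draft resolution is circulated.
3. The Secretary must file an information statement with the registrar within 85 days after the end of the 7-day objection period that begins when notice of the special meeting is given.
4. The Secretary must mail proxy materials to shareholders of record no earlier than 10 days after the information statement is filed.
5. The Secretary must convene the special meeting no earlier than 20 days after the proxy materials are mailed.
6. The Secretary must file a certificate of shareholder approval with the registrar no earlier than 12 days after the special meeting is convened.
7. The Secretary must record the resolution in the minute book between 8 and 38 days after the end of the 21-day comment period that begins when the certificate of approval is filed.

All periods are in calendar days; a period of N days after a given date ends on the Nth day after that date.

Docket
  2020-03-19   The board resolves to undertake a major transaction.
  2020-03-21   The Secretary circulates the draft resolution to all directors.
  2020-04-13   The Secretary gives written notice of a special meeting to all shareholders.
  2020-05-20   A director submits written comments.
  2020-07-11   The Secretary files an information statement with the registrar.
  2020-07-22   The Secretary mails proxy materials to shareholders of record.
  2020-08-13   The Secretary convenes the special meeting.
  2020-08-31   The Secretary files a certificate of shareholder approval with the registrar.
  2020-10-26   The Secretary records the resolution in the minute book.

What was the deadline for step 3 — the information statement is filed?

2020-07-14

Notice of the special meeting is given on 2020-04-13; the 7-day objection period therefore ends 2020-04-20, and step 3 runs from that date. 85 days after 2020-04-20 is 2020-07-14.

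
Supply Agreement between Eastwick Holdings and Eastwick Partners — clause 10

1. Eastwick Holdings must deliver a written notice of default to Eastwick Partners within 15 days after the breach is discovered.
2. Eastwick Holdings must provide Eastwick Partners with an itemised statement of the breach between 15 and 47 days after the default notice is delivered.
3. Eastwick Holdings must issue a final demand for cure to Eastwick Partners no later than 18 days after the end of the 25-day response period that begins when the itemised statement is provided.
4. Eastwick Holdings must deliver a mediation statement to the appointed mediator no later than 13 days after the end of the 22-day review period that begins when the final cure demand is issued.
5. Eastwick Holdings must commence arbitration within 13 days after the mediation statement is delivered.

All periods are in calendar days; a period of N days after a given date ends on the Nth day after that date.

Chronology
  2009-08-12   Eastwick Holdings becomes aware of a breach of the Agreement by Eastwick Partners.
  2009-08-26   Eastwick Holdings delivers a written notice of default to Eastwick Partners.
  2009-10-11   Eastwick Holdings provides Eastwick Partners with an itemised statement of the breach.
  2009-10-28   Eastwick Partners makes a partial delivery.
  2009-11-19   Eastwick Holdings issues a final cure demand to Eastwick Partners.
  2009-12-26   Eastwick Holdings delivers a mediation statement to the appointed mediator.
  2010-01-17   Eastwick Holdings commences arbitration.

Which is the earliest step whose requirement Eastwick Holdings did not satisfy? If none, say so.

Step 4

Step 1 — counting 15 days from 2009-08-12 (when the breach is discovered) gives a deadline of 2009-08-27; 2009-08-26 is within that limit.
Step 2 — 15 and 47 days from 2009-08-26 (when the default notice is delivered) are 2009-09-10 and 2009-10-12 respectively; done 2009-10-11, which is between those dates.
Step 3 — counting 18 days from 2009-11-05 (end of the 25-day response period, which began when the itemised statement is provided on 2009-10-11) gives a deadline of 2009-11-23; 2009-11-19 is within that limit.
Step 4 — counting 13 days from 2009-12-11 (end of the 22-day review period, which began when the final cure demand is issued on 2009-11-19) gives a deadline of 2009-12-24; not done until 2009-12-26, 2 days after the deadline.
The analysis stops there.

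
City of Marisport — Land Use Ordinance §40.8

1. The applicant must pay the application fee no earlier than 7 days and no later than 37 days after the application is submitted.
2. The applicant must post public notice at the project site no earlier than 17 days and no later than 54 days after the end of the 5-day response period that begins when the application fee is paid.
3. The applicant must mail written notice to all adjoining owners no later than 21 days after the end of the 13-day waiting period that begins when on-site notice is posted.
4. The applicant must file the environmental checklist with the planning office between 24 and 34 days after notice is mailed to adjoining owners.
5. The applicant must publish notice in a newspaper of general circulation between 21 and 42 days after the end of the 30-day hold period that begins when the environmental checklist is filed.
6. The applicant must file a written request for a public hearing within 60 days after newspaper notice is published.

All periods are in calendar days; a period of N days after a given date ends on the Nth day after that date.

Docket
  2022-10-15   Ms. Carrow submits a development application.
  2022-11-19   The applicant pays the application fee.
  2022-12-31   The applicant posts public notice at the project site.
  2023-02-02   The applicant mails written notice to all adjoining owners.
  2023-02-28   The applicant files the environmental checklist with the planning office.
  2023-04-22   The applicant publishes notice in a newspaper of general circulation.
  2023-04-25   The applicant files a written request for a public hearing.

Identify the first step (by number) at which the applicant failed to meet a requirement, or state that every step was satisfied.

Step 1: the window is 7–37 days after 2022-10-15 (when the application is submitted), so 2022-10-22 through 2022-11-21; done 2022-11-19, which is between those dates.
Step 2: the window is 17–54 days after 2022-11-24 (end of the 5-day response period, which began when the application fee is paid on 2022-11-19), so 2022-12-11 through 2023-01-17; 2022-12-31 falls inside that range.
Step 3: 21 days after 2023-01-13 (end of the 13-day waiting period, which began when on-site notice is posted on 2022-12-31) is 2023-02-03; 2023-02-02 is within that limit.
Step 4: the window is 24–34 days after 2023-02-02 (when notice is mailed to adjoining owners), so 2023-02-26 through 2023-03-08; done 2023-02-28 — within the window.
Step 5: the window is 21–42 days after 2023-03-30 (end of the 30-day hold period, which began when the environmental checklist is filed on 2023-02-28), so 2023-04-20 through 2023-05-11; done 2023-04-22, which is between those dates.
Step 6: 60 days after 2023-04-22 (when newspaper notice is published) is 2023-06-21; done 2023-04-25 — timely.

None — every step was satisfied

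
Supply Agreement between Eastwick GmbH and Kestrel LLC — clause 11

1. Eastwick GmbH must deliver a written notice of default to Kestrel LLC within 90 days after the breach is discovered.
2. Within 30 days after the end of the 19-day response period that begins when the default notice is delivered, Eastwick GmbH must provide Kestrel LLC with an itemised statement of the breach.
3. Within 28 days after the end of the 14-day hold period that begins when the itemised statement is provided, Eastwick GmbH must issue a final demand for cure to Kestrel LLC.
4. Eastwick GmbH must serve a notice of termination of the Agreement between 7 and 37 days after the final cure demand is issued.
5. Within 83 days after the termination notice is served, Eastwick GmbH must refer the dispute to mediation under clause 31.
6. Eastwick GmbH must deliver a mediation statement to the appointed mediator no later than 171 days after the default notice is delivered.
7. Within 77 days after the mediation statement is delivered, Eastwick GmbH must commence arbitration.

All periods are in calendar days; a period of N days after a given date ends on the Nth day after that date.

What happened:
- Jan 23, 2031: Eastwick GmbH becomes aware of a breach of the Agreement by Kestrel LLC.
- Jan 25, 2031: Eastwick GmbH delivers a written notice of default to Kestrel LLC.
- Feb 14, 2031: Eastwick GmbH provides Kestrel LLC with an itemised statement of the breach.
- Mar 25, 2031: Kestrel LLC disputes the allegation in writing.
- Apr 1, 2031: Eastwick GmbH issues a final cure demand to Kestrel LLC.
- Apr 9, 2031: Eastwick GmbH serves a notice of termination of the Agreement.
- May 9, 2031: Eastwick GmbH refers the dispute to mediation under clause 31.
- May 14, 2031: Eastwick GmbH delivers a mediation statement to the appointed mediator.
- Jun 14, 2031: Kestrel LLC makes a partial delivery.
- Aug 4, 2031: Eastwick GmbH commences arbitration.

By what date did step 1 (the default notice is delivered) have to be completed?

Apr 23, 2031

Step 1 runs from Jan 23, 2031, when the breach is discovered. 90 days after Jan 23, 2031 is Apr 23, 2031.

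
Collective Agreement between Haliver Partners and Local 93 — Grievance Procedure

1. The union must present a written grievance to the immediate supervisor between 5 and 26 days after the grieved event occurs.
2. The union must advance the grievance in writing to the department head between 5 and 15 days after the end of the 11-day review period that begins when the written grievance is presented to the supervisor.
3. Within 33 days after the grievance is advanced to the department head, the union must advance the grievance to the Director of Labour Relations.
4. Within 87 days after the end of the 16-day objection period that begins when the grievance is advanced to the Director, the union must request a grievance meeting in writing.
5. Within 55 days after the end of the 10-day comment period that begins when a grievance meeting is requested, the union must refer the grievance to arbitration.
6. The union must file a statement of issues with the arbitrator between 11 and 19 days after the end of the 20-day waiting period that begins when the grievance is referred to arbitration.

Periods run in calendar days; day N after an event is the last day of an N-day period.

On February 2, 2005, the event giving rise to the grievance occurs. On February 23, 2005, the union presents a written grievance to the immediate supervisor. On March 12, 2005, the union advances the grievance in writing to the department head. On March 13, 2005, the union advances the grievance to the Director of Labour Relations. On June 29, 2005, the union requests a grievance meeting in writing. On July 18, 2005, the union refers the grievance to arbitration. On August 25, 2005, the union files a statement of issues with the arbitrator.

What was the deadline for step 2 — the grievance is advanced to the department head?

March 21, 2005

The written grievance is presented to the supervisor on February 23, 2005; the 11-day review period therefore ends March 6, 2005, and step 2 runs from that date. The window is 5–15 days after March 6, 2005; it closes on March 21, 2005.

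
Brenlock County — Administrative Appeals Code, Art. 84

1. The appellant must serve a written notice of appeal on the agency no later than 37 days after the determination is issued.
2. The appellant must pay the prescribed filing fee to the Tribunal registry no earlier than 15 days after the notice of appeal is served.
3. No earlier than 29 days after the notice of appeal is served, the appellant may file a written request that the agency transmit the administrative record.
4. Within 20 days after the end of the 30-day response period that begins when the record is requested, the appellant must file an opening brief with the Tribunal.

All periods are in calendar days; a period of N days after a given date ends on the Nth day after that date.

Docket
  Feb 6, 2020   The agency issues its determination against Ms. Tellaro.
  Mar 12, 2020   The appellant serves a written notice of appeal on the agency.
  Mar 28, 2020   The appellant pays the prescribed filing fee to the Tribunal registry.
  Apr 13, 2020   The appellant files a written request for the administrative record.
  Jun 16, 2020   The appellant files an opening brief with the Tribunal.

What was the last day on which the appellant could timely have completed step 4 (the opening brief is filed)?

Jun 2, 2020

The record is requested on Apr 13, 2020; the 30-day response period therefore ends May 13, 2020, and step 4 runs from that date. 20 days after May 13, 2020 is Jun 2, 2020.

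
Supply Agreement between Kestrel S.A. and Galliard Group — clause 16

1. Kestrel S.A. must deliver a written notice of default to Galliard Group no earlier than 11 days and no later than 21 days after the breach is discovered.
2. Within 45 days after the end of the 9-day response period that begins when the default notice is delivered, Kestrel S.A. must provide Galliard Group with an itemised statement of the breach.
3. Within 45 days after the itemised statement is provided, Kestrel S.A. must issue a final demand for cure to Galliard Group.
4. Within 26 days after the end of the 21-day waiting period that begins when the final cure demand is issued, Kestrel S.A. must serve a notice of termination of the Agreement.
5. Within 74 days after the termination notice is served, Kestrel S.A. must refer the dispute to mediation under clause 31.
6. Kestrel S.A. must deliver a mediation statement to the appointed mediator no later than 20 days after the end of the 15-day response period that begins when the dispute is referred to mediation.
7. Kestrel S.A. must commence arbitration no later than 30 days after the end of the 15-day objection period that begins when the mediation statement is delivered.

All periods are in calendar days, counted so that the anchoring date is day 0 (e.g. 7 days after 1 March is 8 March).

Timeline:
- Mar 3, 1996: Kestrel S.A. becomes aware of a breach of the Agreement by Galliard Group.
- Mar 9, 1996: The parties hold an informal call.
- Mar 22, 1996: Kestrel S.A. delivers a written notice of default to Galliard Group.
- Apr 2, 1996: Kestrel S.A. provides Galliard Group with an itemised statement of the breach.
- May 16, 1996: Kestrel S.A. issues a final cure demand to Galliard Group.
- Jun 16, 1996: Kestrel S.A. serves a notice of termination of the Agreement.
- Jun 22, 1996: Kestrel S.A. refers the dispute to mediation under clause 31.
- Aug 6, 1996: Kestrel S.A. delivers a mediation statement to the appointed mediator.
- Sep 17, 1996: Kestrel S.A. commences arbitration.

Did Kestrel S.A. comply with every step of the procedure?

Step 1: the window is 11–21 days after Mar 3, 1996 (when the breach is discovered), so Mar 14, 1996 through Mar 24, 1996; Mar 22, 1996 falls inside that range.
Step 2: 45 days after Mar 31, 1996 (end of the 9-day response period, which began when the default notice is delivered on Mar 22, 1996) is May 15, 1996; completed Apr 2, 1996, before the deadline.
Step 3: 45 days after Apr 2, 1996 (when the itemised statement is provided) is May 17, 1996; May 16, 1996 is within that limit.
Step 4: 26 days after Jun 6, 1996 (end of the 21-day waiting period, which began when the final cure demand is issued on May 16, 1996) is Jul 2, 1996; Jun 16, 1996 is within that limit.
Step 5: 74 days after Jun 16, 1996 (when the termination notice is served) is Aug 29, 1996; completed Jun 22, 1996, before the deadline.
Step 6: 20 days after Jul 7, 1996 (end of the 15-day response period, which began when the dispute is referred to mediation on Jun 22, 1996) is Jul 27, 1996; done Aug 6, 1996 — 10 days late.

No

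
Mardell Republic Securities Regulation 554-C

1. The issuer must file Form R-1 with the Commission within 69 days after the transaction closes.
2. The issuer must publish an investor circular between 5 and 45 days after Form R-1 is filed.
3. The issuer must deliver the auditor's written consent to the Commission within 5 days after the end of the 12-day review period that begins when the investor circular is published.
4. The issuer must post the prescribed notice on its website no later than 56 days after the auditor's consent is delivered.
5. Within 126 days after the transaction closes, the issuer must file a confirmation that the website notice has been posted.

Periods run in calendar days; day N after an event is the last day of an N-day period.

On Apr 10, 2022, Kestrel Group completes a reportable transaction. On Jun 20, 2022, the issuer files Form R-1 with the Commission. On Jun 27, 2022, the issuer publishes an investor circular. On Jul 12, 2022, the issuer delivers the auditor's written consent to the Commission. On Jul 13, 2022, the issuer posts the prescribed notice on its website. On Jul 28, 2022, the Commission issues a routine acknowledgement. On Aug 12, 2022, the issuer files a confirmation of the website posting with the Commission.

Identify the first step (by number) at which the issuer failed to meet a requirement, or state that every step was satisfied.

Step 1: 69 days after Apr 10, 2022 (when the transaction closes) is Jun 18, 2022; Jun 20, 2022 misses that deadline by 2 days.

Step 1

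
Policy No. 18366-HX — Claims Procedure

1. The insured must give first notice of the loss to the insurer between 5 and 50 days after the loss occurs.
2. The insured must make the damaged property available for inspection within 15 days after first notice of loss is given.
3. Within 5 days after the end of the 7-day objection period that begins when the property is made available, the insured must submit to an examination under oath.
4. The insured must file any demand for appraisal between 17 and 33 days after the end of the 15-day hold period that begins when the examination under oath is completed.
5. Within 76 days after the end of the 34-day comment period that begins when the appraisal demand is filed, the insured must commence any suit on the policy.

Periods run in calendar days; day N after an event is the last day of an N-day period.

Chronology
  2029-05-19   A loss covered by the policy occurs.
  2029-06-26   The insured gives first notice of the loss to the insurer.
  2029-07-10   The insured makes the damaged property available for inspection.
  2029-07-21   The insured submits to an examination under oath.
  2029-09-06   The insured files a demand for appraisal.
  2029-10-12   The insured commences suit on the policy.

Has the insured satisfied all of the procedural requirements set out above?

Yes

Step 1: the window is 5–50 days after 2029-05-19 (when the loss occurs), so 2029-05-24 through 2029-07-08; 2029-06-26 falls inside that range.
Step 2: 15 days after 2029-06-26 (when first notice of loss is given) is 2029-07-11; done 2029-07-10 — timely.
Step 3: 5 days after 2029-07-17 (end of the 7-day objection period, which began when the property is made available on 2029-07-10) is 2029-07-22; done 2029-07-21 — timely.
Step 4: the window is 17–33 days after 2029-08-05 (end of the 15-day hold period, which began when the examination under oath is completed on 2029-07-21), so 2029-08-22 through 2029-09-07; done 2029-09-06, which is between those dates.
Step 5: 76 days after 2029-10-10 (end of the 34-day comment period, which began when the appraisal demand is filed on 2029-09-06) is 2029-12-25; done 2029-10-12 — timely.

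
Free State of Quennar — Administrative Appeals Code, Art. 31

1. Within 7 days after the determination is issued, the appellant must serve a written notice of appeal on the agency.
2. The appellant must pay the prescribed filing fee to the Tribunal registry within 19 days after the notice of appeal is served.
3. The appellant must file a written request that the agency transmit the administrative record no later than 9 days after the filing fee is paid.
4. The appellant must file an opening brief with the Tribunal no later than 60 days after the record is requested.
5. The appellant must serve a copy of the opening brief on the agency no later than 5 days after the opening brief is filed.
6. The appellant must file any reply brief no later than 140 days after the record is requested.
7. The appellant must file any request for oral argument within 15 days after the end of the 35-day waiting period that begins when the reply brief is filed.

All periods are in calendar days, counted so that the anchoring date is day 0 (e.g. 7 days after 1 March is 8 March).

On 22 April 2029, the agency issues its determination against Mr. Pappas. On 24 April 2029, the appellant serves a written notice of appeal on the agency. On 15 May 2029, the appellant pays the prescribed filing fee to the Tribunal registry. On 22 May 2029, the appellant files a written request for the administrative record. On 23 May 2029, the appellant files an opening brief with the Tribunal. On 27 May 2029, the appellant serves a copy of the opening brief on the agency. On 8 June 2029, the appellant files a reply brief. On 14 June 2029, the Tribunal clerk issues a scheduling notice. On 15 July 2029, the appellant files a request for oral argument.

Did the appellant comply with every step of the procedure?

No

Step 1 — counting 7 days from 22 April 2029 (when the determination is issued) gives a deadline of 29 April 2029; done 24 April 2029 — timely.
Step 2 — counting 19 days from 24 April 2029 (when the notice of appeal is served) gives a deadline of 13 May 2029; done 15 May 2029 — 2 days late.
Later steps need not be reached.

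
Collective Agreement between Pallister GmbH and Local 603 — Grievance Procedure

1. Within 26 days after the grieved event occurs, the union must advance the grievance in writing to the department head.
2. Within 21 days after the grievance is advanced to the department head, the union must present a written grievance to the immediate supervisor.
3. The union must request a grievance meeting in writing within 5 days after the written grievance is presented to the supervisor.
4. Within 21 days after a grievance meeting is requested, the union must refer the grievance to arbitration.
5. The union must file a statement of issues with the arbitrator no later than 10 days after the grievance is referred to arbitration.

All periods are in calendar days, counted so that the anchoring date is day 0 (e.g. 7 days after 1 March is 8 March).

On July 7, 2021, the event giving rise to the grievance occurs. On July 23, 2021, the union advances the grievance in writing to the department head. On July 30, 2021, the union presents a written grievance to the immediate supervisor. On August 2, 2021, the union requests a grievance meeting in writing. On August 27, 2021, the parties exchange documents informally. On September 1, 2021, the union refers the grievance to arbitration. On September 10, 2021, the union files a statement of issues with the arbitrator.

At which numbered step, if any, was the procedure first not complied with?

Step 4

Step 1 — counting 26 days from July 7, 2021 (when the grieved event occurs) gives a deadline of August 2, 2021; done July 23, 2021 — timely.
Step 2 — counting 21 days from July 23, 2021 (when the grievance is advanced to the department head) gives a deadline of August 13, 2021; completed July 30, 2021, before the deadline.
Step 3 — counting 5 days from July 30, 2021 (when the written grievance is presented to the supervisor) gives a deadline of August 4, 2021; done August 2, 2021 — timely.
Step 4 — counting 21 days from August 2, 2021 (when a grievance meeting is requested) gives a deadline of August 23, 2021; September 1, 2021 misses that deadline by 9 days.
That is the first point of non-compliance.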